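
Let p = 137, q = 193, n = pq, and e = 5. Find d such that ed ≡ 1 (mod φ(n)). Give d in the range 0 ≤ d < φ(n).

φ(n) = (p−1)(q−1) = 136·192 = 26112.
Need d with 5·d ≡ 1 (mod 26112). Apply the extended Euclidean algorithm:
26112 = 5222×5 + 2
5 = 2×2 + 1
2 = 2×1 + 0
Back-substitute:
1 = 5 − 2·2
1 = −2·26112 + 10445·5
So 5·10445 ≡ 1 (mod 26112), hence d = 10445.

10445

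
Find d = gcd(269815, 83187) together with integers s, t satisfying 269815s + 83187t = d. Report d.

13

Repeated division:
269815 = 3*83187 + 20254
83187 = 4*20254 + 2171
20254 = 9*2171 + 715
2171 = 3*715 + 26
715 = 27*26 + 13
26 = 2*13 + 0
gcd(269815, 83187) = 13.
Working backward:
13 = 715 − 27·26
13 = −27·2171 + 82·715
13 = 82·20254 − 765·2171
13 = −765·83187 + 3142·20254
13 = 3142·269815 − 10191·83187
So 13 = (3142)·269815 + (-10191)·83187.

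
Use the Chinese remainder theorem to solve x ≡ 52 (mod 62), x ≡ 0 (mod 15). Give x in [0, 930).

Write x = 52 + 62·k. Then 62·k ≡ 0 − 52 ≡ 8 (mod 15).
Need 62⁻¹ mod 15. Extended Euclid on (15, 2):
15 = 7*2 + 1
2 = 2*1 + 0
Back-substitute:
1 = 15 − 7·2
62⁻¹ ≡ 8 (mod 15), so k ≡ 8·8 ≡ 4 (mod 15).
x = 52 + 62·4 = 300.

300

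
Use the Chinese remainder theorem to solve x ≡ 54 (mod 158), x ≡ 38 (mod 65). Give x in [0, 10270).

Write x = 54 + 158·k. Then 158·k ≡ 38 − 54 ≡ 49 (mod 65).
Need 158⁻¹ mod 65. Extended Euclid on (65, 28):
65 = 2×28 + 9
28 = 3×9 + 1
9 = 9×1 + 0
Back-substitute:
1 = 28 − 3·9
1 = −3·65 + 7·28
158⁻¹ ≡ 7 (mod 65), so k ≡ 7·49 ≡ 18 (mod 65).
x = 54 + 158·18 = 2898.

2898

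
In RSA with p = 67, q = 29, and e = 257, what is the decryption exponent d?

1697

φ(n) = (p−1)(q−1) = 66·28 = 1848.
Need d with 257·d ≡ 1 (mod 1848). Apply the extended Euclidean algorithm:
1848 = 7×257 + 49
257 = 5×49 + 12
49 = 4×12 + 1
12 = 12×1 + 0
Back-substitute:
1 = 49 − 4·12
1 = −4·257 + 21·49
1 = 21·1848 − 151·257
So 257·(-151) ≡ 1 (mod 1848), hence d ≡ -151 ≡ 1697 (mod 1848).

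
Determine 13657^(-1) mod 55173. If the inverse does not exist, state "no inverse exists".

Run Euclid on (55173, 13657):
55173 = 4×13657 + 545
13657 = 25×545 + 32
545 = 17×32 + 1
32 = 32×1 + 0
Since gcd(13657, 55173) = 1, back-substitute to write 1 as a combination:
1 = 545 − 17·32
1 = −17·13657 + 426·545
1 = 426·55173 − 1721·13657
So 13657·(-1721) ≡ 1 (mod 55173), and -1721 ≡ 53452 (mod 55173).

53452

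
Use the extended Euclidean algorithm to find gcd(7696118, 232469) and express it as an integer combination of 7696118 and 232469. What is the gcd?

1

Apply Euclid's algorithm to 7696118 and 232469:
7696118 = 33*232469 + 24641
232469 = 9*24641 + 10700
24641 = 2*10700 + 3241
10700 = 3*3241 + 977
3241 = 3*977 + 310
977 = 3*310 + 47
310 = 6*47 + 28
47 = 1*28 + 19
28 = 1*19 + 9
19 = 2*9 + 1
9 = 9*1 + 0
gcd(7696118, 232469) = 1.
Express as a combination:
1 = 19 − 2·9
1 = −2·28 + 3·19
1 = 3·47 − 5·28
1 = −5·310 + 33·47
1 = 33·977 − 104·310
1 = −104·3241 + 345·977
1 = 345·10700 − 1139·3241
1 = −1139·24641 + 2623·10700
1 = 2623·232469 − 24746·24641
1 = −24746·7696118 + 819241·232469
So 1 = (-24746)·7696118 + (819241)·232469.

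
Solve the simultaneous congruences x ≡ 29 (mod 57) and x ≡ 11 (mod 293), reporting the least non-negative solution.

Write x = 29 + 57·k. Then 57·k ≡ 11 − 29 ≡ 275 (mod 293).
Need 57⁻¹ mod 293. Extended Euclid on (293, 57):
293 = 5*57 + 8
57 = 7*8 + 1
8 = 8*1 + 0
Back-substitute:
1 = 57 − 7·8
1 = −7·293 + 36·57
57⁻¹ ≡ 36 (mod 293), so k ≡ 36·275 ≡ 231 (mod 293).
x = 29 + 57·231 = 13196.

13196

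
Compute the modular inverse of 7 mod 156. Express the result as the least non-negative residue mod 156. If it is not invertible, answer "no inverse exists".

67

Apply the Euclidean algorithm to 156 and 7:
156 = 22×7 + 2
7 = 3×2 + 1
2 = 2×1 + 0
Since gcd(7, 156) = 1, back-substitute to write 1 as a combination:
1 = 7 − 3·2
1 = −3·156 + 67·7
So 7·67 ≡ 1 (mod 156).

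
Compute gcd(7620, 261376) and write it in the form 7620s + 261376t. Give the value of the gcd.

4

Apply Euclid's algorithm to 261376 and 7620:
261376 = 34·7620 + 2296
7620 = 3·2296 + 732
2296 = 3·732 + 100
732 = 7·100 + 32
100 = 3·32 + 4
32 = 8·4 + 0
gcd(7620, 261376) = 4.
Back-substituting:
4 = 100 − 3·32
4 = −3·732 + 22·100
4 = 22·2296 − 69·732
4 = −69·7620 + 229·2296
4 = 229·261376 − 7855·7620
So 4 = (229)·261376 + (-7855)·7620.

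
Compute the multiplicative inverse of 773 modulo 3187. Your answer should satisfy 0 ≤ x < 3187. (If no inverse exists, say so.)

Run Euclid on (3187, 773):
3187 = 4×773 + 95
773 = 8×95 + 13
95 = 7×13 + 4
13 = 3×4 + 1
4 = 4×1 + 0
gcd = 1, so the inverse exists. Back-substitute:
1 = 13 − 3·4
1 = −3·95 + 22·13
1 = 22·773 − 179·95
1 = −179·3187 + 738·773
So 773·738 ≡ 1 (mod 3187).

738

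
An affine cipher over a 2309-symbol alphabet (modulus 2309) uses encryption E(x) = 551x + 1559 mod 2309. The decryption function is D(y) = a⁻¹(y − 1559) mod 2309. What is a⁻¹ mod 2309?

Apply the Euclidean algorithm to 2309 and 551:
2309 = 4·551 + 105
551 = 5·105 + 26
105 = 4·26 + 1
26 = 26·1 + 0
Since gcd(551, 2309) = 1, back-substitute to write 1 as a combination:
1 = 105 − 4·26
1 = −4·551 + 21·105
1 = 21·2309 − 88·551
Hence 551⁻¹ ≡ -88 ≡ 2221 (mod 2309).

2221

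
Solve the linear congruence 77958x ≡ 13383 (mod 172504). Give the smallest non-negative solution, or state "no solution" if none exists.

gcd(77958, 172504):
172504 = 2·77958 + 16588
77958 = 4·16588 + 11606
16588 = 1·11606 + 4982
11606 = 2·4982 + 1642
4982 = 3·1642 + 56
1642 = 29·56 + 18
56 = 3·18 + 2
18 = 9·2 + 0
gcd = 2, but 2 ∤ 13383, so the congruence has no solution.

no solution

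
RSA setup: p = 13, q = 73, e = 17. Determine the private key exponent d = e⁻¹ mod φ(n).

φ(n) = (p−1)(q−1) = 12·72 = 864.
Need d with 17·d ≡ 1 (mod 864). Apply the extended Euclidean algorithm:
864 = 50×17 + 14
17 = 1×14 + 3
14 = 4×3 + 2
3 = 1×2 + 1
2 = 2×1 + 0
Back-substitute:
1 = 3 − 2
1 = −14 + 5·3
1 = 5·17 − 6·14
1 = −6·864 + 305·17
So 17·305 ≡ 1 (mod 864), hence d = 305.

305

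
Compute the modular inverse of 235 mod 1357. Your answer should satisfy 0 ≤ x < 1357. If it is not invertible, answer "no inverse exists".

Apply the Euclidean algorithm to 1357 and 235:
1357 = 5*235 + 182
235 = 1*182 + 53
182 = 3*53 + 23
53 = 2*23 + 7
23 = 3*7 + 2
7 = 3*2 + 1
2 = 2*1 + 0
The gcd is 1. Working backward:
1 = 7 − 3·2
1 = −3·23 + 10·7
1 = 10·53 − 23·23
1 = −23·182 + 79·53
1 = 79·235 − 102·182
1 = −102·1357 + 589·235
So 235·589 ≡ 1 (mod 1357).

589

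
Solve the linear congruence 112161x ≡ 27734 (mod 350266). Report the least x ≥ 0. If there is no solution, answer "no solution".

16614

First find gcd(112161, 350266):
350266 = 3·112161 + 13783
112161 = 8·13783 + 1897
13783 = 7·1897 + 504
1897 = 3·504 + 385
504 = 1·385 + 119
385 = 3·119 + 28
119 = 4·28 + 7
28 = 4·7 + 0
gcd = 7 and 7 | 27734, so solutions exist. Divide through by 7: 16023x ≡ 3962 (mod 50038).
Now find 16023⁻¹ mod 50038:
50038 = 3×16023 + 1969
16023 = 8×1969 + 271
1969 = 7×271 + 72
271 = 3×72 + 55
72 = 1×55 + 17
55 = 3×17 + 4
17 = 4×4 + 1
4 = 4×1 + 0
Back-substitute:
1 = 17 − 4·4
1 = −4·55 + 13·17
1 = 13·72 − 17·55
1 = −17·271 + 64·72
1 = 64·1969 − 465·271
1 = −465·16023 + 3784·1969
1 = 3784·50038 − 11817·16023
So 16023·(-11817) ≡ 1 (mod 50038), i.e. 16023⁻¹ ≡ 38221.
Then x ≡ 38221·3962 ≡ 16614 (mod 50038); the smallest non-negative solution is x = 16614.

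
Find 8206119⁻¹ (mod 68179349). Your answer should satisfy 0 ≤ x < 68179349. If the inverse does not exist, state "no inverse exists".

38743155

Extended Euclidean algorithm:
68179349 = 8·8206119 + 2530397
8206119 = 3·2530397 + 614928
2530397 = 4·614928 + 70685
614928 = 8·70685 + 49448
70685 = 1·49448 + 21237
49448 = 2·21237 + 6974
21237 = 3·6974 + 315
6974 = 22·315 + 44
315 = 7·44 + 7
44 = 6·7 + 2
7 = 3·2 + 1
2 = 2·1 + 0
Since gcd(8206119, 68179349) = 1, back-substitute to write 1 as a combination:
1 = 7 − 3·2
1 = −3·44 + 19·7
1 = 19·315 − 136·44
1 = −136·6974 + 3011·315
1 = 3011·21237 − 9169·6974
1 = −9169·49448 + 21349·21237
1 = 21349·70685 − 30518·49448
1 = −30518·614928 + 265493·70685
1 = 265493·2530397 − 1092490·614928
1 = −1092490·8206119 + 3542963·2530397
1 = 3542963·68179349 − 29436194·8206119
So 8206119·(-29436194) ≡ 1 (mod 68179349), and -29436194 ≡ 38743155 (mod 68179349).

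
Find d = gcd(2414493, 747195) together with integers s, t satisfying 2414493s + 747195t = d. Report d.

Euclidean algorithm:
2414493 = 3*747195 + 172908
747195 = 4*172908 + 55563
172908 = 3*55563 + 6219
55563 = 8*6219 + 5811
6219 = 1*5811 + 408
5811 = 14*408 + 99
408 = 4*99 + 12
99 = 8*12 + 3
12 = 4*3 + 0
gcd(2414493, 747195) = 3.
Express as a combination:
3 = 99 − 8·12
3 = −8·408 + 33·99
3 = 33·5811 − 470·408
3 = −470·6219 + 503·5811
3 = 503·55563 − 4494·6219
3 = −4494·172908 + 13985·55563
3 = 13985·747195 − 60434·172908
3 = −60434·2414493 + 195287·747195
So 3 = (-60434)·2414493 + (195287)·747195.

3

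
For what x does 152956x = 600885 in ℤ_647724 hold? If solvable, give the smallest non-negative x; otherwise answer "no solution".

gcd(152956, 647724):
647724 = 4*152956 + 35900
152956 = 4*35900 + 9356
35900 = 3*9356 + 7832
9356 = 1*7832 + 1524
7832 = 5*1524 + 212
1524 = 7*212 + 40
212 = 5*40 + 12
40 = 3*12 + 4
12 = 3*4 + 0
gcd = 4, but 4 ∤ 600885, so the congruence has no solution.

no solution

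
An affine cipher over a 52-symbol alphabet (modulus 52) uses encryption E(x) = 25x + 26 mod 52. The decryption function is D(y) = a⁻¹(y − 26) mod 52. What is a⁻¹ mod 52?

Run Euclid on (52, 25):
52 = 2·25 + 2
25 = 12·2 + 1
2 = 2·1 + 0
The gcd is 1. Working backward:
1 = 25 − 12·2
1 = −12·52 + 25·25
So 25·25 ≡ 1 (mod 52).

25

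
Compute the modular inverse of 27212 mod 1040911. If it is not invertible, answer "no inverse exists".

115100

Extended Euclidean algorithm:
1040911 = 38×27212 + 6855
27212 = 3×6855 + 6647
6855 = 1×6647 + 208
6647 = 31×208 + 199
208 = 1×199 + 9
199 = 22×9 + 1
9 = 9×1 + 0
The gcd is 1. Working backward:
1 = 199 − 22·9
1 = −22·208 + 23·199
1 = 23·6647 − 735·208
1 = −735·6855 + 758·6647
1 = 758·27212 − 3009·6855
1 = −3009·1040911 + 115100·27212
So 27212·115100 ≡ 1 (mod 1040911).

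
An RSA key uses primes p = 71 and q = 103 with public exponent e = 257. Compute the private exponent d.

4973

φ(n) = (p−1)(q−1) = 70·102 = 7140.
Need d with 257·d ≡ 1 (mod 7140). Apply the extended Euclidean algorithm:
7140 = 27·257 + 201
257 = 1·201 + 56
201 = 3·56 + 33
56 = 1·33 + 23
33 = 1·23 + 10
23 = 2·10 + 3
10 = 3·3 + 1
3 = 3·1 + 0
Back-substitute:
1 = 10 − 3·3
1 = −3·23 + 7·10
1 = 7·33 − 10·23
1 = −10·56 + 17·33
1 = 17·201 − 61·56
1 = −61·257 + 78·201
1 = 78·7140 − 2167·257
So 257·(-2167) ≡ 1 (mod 7140), hence d ≡ -2167 ≡ 4973 (mod 7140).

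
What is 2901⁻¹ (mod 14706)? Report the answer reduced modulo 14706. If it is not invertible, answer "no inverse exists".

Euclidean algorithm on 14706, 2901:
14706 = 5*2901 + 201
2901 = 14*201 + 87
201 = 2*87 + 27
87 = 3*27 + 6
27 = 4*6 + 3
6 = 2*3 + 0
The gcd is 3, not 1, hence no inverse exists.

no inverse exists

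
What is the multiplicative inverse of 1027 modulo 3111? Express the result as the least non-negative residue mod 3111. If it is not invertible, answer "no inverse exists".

1348

Apply the Euclidean algorithm to 3111 and 1027:
3111 = 3·1027 + 30
1027 = 34·30 + 7
30 = 4·7 + 2
7 = 3·2 + 1
2 = 2·1 + 0
Since gcd(1027, 3111) = 1, back-substitute to write 1 as a combination:
1 = 7 − 3·2
1 = −3·30 + 13·7
1 = 13·1027 − 445·30
1 = −445·3111 + 1348·1027
So 1027·1348 ≡ 1 (mod 3111).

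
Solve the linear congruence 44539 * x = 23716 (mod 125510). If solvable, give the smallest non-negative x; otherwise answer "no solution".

First find gcd(44539, 125510):
125510 = 2*44539 + 36432
44539 = 1*36432 + 8107
36432 = 4*8107 + 4004
8107 = 2*4004 + 99
4004 = 40*99 + 44
99 = 2*44 + 11
44 = 4*11 + 0
gcd = 11 and 11 | 23716, so solutions exist. Divide through by 11: 4049x ≡ 2156 (mod 11410).
Now find 4049⁻¹ mod 11410:
11410 = 2·4049 + 3312
4049 = 1·3312 + 737
3312 = 4·737 + 364
737 = 2·364 + 9
364 = 40·9 + 4
9 = 2·4 + 1
4 = 4·1 + 0
Back-substitute:
1 = 9 − 2·4
1 = −2·364 + 81·9
1 = 81·737 − 164·364
1 = −164·3312 + 737·737
1 = 737·4049 − 901·3312
1 = −901·11410 + 2539·4049
So 4049⁻¹ ≡ 2539 (mod 11410).
Then x ≡ 2539·2156 ≡ 8694 (mod 11410); the smallest non-negative solution is x = 8694.

8694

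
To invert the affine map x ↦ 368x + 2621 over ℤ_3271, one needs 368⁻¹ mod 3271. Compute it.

Apply the Euclidean algorithm to 3271 and 368:
3271 = 8×368 + 327
368 = 1×327 + 41
327 = 7×41 + 40
41 = 1×40 + 1
40 = 40×1 + 0
Since gcd(368, 3271) = 1, back-substitute to write 1 as a combination:
1 = 41 − 40
1 = −327 + 8·41
1 = 8·368 − 9·327
1 = −9·3271 + 80·368
So 368·80 ≡ 1 (mod 3271).

80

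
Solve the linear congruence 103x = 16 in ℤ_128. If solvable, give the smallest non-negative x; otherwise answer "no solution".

First find gcd(103, 128):
128 = 1*103 + 25
103 = 4*25 + 3
25 = 8*3 + 1
3 = 3*1 + 0
gcd = 1, so a unique solution mod 128 exists.
Back-substitute for the Bézout coefficients:
1 = 25 − 8·3
1 = −8·103 + 33·25
1 = 33·128 − 41·103
So 103·(-41) ≡ 1 (mod 128), giving 103⁻¹ ≡ 87.
x ≡ 103⁻¹·16 ≡ 87·16 ≡ 112 (mod 128).

112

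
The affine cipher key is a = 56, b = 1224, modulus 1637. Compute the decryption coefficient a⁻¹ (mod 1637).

1257

Run Euclid on (1637, 56):
1637 = 29*56 + 13
56 = 4*13 + 4
13 = 3*4 + 1
4 = 4*1 + 0
Since gcd(56, 1637) = 1, back-substitute to write 1 as a combination:
1 = 13 − 3·4
1 = −3·56 + 13·13
1 = 13·1637 − 380·56
Thus 56·(-380) ≡ 1 (mod 1637); reducing, -380 mod 1637 = 1257.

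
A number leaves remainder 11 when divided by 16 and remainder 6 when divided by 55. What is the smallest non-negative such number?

171

Write x = 11 + 16·k. Then 16·k ≡ 6 − 11 ≡ 50 (mod 55).
Need 16⁻¹ mod 55. Extended Euclid on (55, 16):
55 = 3×16 + 7
16 = 2×7 + 2
7 = 3×2 + 1
2 = 2×1 + 0
Back-substitute:
1 = 7 − 3·2
1 = −3·16 + 7·7
1 = 7·55 − 24·16
16⁻¹ ≡ 31 (mod 55), so k ≡ 31·50 ≡ 10 (mod 55).
x = 11 + 16·10 = 171.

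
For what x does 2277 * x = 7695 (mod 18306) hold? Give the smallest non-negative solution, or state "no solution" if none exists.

333

First find gcd(2277, 18306):
18306 = 8·2277 + 90
2277 = 25·90 + 27
90 = 3·27 + 9
27 = 3·9 + 0
gcd = 9 and 9 | 7695, so solutions exist. Divide through by 9: 253x ≡ 855 (mod 2034).
Now find 253⁻¹ mod 2034:
2034 = 8*253 + 10
253 = 25*10 + 3
10 = 3*3 + 1
3 = 3*1 + 0
Back-substitute:
1 = 10 − 3·3
1 = −3·253 + 76·10
1 = 76·2034 − 611·253
So 253·(-611) ≡ 1 (mod 2034), i.e. 253⁻¹ ≡ 1423.
Then x ≡ 1423·855 ≡ 333 (mod 2034); the smallest non-negative solution is x = 333.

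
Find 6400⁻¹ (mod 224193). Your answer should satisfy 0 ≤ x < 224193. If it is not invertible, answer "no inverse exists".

Extended Euclidean algorithm:
224193 = 35*6400 + 193
6400 = 33*193 + 31
193 = 6*31 + 7
31 = 4*7 + 3
7 = 2*3 + 1
3 = 3*1 + 0
The gcd is 1. Working backward:
1 = 7 − 2·3
1 = −2·31 + 9·7
1 = 9·193 − 56·31
1 = −56·6400 + 1857·193
1 = 1857·224193 − 65051·6400
Thus 6400·(-65051) ≡ 1 (mod 224193); reducing, -65051 mod 224193 = 159142.

159142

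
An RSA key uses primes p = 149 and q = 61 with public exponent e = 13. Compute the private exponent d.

φ(n) = (p−1)(q−1) = 148·60 = 8880.
Need d with 13·d ≡ 1 (mod 8880). Apply the extended Euclidean algorithm:
8880 = 683·13 + 1
13 = 13·1 + 0
Back-substitute:
1 = 8880 − 683·13
So 13·(-683) ≡ 1 (mod 8880), hence d ≡ -683 ≡ 8197 (mod 8880).

8197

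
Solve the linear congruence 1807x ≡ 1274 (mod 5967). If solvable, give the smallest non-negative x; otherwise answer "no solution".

146

First find gcd(1807, 5967):
5967 = 3·1807 + 546
1807 = 3·546 + 169
546 = 3·169 + 39
169 = 4·39 + 13
39 = 3·13 + 0
gcd = 13 and 13 | 1274, so solutions exist. Divide through by 13: 139x ≡ 98 (mod 459).
Now find 139⁻¹ mod 459:
459 = 3·139 + 42
139 = 3·42 + 13
42 = 3·13 + 3
13 = 4·3 + 1
3 = 3·1 + 0
Back-substitute:
1 = 13 − 4·3
1 = −4·42 + 13·13
1 = 13·139 − 43·42
1 = −43·459 + 142·139
So 139⁻¹ ≡ 142 (mod 459).
Then x ≡ 142·98 ≡ 146 (mod 459); the smallest non-negative solution is x = 146.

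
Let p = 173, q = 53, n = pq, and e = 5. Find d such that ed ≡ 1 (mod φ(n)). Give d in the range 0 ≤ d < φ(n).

1789

φ(n) = (p−1)(q−1) = 172·52 = 8944.
Need d with 5·d ≡ 1 (mod 8944). Apply the extended Euclidean algorithm:
8944 = 1788×5 + 4
5 = 1×4 + 1
4 = 4×1 + 0
Back-substitute:
1 = 5 − 4
1 = −8944 + 1789·5
So 5·1789 ≡ 1 (mod 8944), hence d = 1789.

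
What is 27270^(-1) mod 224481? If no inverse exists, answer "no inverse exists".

no inverse exists

Compute gcd(27270, 224481):
224481 = 8*27270 + 6321
27270 = 4*6321 + 1986
6321 = 3*1986 + 363
1986 = 5*363 + 171
363 = 2*171 + 21
171 = 8*21 + 3
21 = 7*3 + 0
gcd(27270, 224481) = 3 ≠ 1, so 27270 has no multiplicative inverse modulo 224481.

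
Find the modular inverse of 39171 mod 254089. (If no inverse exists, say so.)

Euclidean algorithm on 254089, 39171:
254089 = 6*39171 + 19063
39171 = 2*19063 + 1045
19063 = 18*1045 + 253
1045 = 4*253 + 33
253 = 7*33 + 22
33 = 1*22 + 11
22 = 2*11 + 0
Since gcd = 11 > 1, 39171 is not a unit mod 254089.

no inverse exists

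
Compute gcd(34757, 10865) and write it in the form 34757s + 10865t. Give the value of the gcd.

1

Repeated division:
34757 = 3×10865 + 2162
10865 = 5×2162 + 55
2162 = 39×55 + 17
55 = 3×17 + 4
17 = 4×4 + 1
4 = 4×1 + 0
gcd(34757, 10865) = 1.
Express as a combination:
1 = 17 − 4·4
1 = −4·55 + 13·17
1 = 13·2162 − 511·55
1 = −511·10865 + 2568·2162
1 = 2568·34757 − 8215·10865
So 1 = (2568)·34757 + (-8215)·10865.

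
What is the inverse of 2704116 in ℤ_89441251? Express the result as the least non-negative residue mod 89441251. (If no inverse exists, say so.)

gcd(89441251, 2704116) by repeated division:
89441251 = 33·2704116 + 205423
2704116 = 13·205423 + 33617
205423 = 6·33617 + 3721
33617 = 9·3721 + 128
3721 = 29·128 + 9
128 = 14·9 + 2
9 = 4·2 + 1
2 = 2·1 + 0
gcd = 1, so the inverse exists. Back-substitute:
1 = 9 − 4·2
1 = −4·128 + 57·9
1 = 57·3721 − 1657·128
1 = −1657·33617 + 14970·3721
1 = 14970·205423 − 91477·33617
1 = −91477·2704116 + 1204171·205423
1 = 1204171·89441251 − 39829120·2704116
Thus 2704116·(-39829120) ≡ 1 (mod 89441251); reducing, -39829120 mod 89441251 = 49612131.

49612131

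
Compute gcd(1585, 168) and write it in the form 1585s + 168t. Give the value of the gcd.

Apply Euclid's algorithm to 1585 and 168:
1585 = 9*168 + 73
168 = 2*73 + 22
73 = 3*22 + 7
22 = 3*7 + 1
7 = 7*1 + 0
gcd(1585, 168) = 1.
Working backward:
1 = 22 − 3·7
1 = −3·73 + 10·22
1 = 10·168 − 23·73
1 = −23·1585 + 217·168
So 1 = (-23)·1585 + (217)·168.

1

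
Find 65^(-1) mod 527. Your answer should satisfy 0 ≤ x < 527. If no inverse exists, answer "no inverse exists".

Extended Euclidean algorithm:
527 = 8*65 + 7
65 = 9*7 + 2
7 = 3*2 + 1
2 = 2*1 + 0
Since gcd(65, 527) = 1, back-substitute to write 1 as a combination:
1 = 7 − 3·2
1 = −3·65 + 28·7
1 = 28·527 − 227·65
Thus 65·(-227) ≡ 1 (mod 527); reducing, -227 mod 527 = 300.

300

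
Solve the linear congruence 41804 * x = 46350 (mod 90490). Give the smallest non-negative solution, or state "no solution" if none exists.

25390

First find gcd(41804, 90490):
90490 = 2*41804 + 6882
41804 = 6*6882 + 512
6882 = 13*512 + 226
512 = 2*226 + 60
226 = 3*60 + 46
60 = 1*46 + 14
46 = 3*14 + 4
14 = 3*4 + 2
4 = 2*2 + 0
gcd = 2 and 2 | 46350, so solutions exist. Divide through by 2: 20902x ≡ 23175 (mod 45245).
Now find 20902⁻¹ mod 45245:
45245 = 2·20902 + 3441
20902 = 6·3441 + 256
3441 = 13·256 + 113
256 = 2·113 + 30
113 = 3·30 + 23
30 = 1·23 + 7
23 = 3·7 + 2
7 = 3·2 + 1
2 = 2·1 + 0
Back-substitute:
1 = 7 − 3·2
1 = −3·23 + 10·7
1 = 10·30 − 13·23
1 = −13·113 + 49·30
1 = 49·256 − 111·113
1 = −111·3441 + 1492·256
1 = 1492·20902 − 9063·3441
1 = −9063·45245 + 19618·20902
So 20902⁻¹ ≡ 19618 (mod 45245).
Then x ≡ 19618·23175 ≡ 25390 (mod 45245); the smallest non-negative solution is x = 25390.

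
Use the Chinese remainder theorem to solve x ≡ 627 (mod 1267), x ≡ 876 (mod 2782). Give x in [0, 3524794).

2087376

Write x = 627 + 1267·k. Then 1267·k ≡ 876 − 627 ≡ 249 (mod 2782).
Need 1267⁻¹ mod 2782. Extended Euclid on (2782, 1267):
2782 = 2×1267 + 248
1267 = 5×248 + 27
248 = 9×27 + 5
27 = 5×5 + 2
5 = 2×2 + 1
2 = 2×1 + 0
Back-substitute:
1 = 5 − 2·2
1 = −2·27 + 11·5
1 = 11·248 − 101·27
1 = −101·1267 + 516·248
1 = 516·2782 − 1133·1267
1267⁻¹ ≡ 1649 (mod 2782), so k ≡ 1649·249 ≡ 1647 (mod 2782).
x = 627 + 1267·1647 = 2087376.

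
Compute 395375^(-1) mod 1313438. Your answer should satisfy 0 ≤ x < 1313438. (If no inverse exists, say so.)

1251559

gcd(1313438, 395375) by repeated division:
1313438 = 3×395375 + 127313
395375 = 3×127313 + 13436
127313 = 9×13436 + 6389
13436 = 2×6389 + 658
6389 = 9×658 + 467
658 = 1×467 + 191
467 = 2×191 + 85
191 = 2×85 + 21
85 = 4×21 + 1
21 = 21×1 + 0
gcd = 1, so the inverse exists. Back-substitute:
1 = 85 − 4·21
1 = −4·191 + 9·85
1 = 9·467 − 22·191
1 = −22·658 + 31·467
1 = 31·6389 − 301·658
1 = −301·13436 + 633·6389
1 = 633·127313 − 5998·13436
1 = −5998·395375 + 18627·127313
1 = 18627·1313438 − 61879·395375
Hence 395375⁻¹ ≡ -61879 ≡ 1251559 (mod 1313438).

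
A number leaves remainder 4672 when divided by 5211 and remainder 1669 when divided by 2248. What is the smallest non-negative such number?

Write x = 4672 + 5211·k. Then 5211·k ≡ 1669 − 4672 ≡ 1493 (mod 2248).
Need 5211⁻¹ mod 2248. Extended Euclid on (2248, 715):
2248 = 3×715 + 103
715 = 6×103 + 97
103 = 1×97 + 6
97 = 16×6 + 1
6 = 6×1 + 0
Back-substitute:
1 = 97 − 16·6
1 = −16·103 + 17·97
1 = 17·715 − 118·103
1 = −118·2248 + 371·715
5211⁻¹ ≡ 371 (mod 2248), so k ≡ 371·1493 ≡ 895 (mod 2248).
x = 4672 + 5211·895 = 4668517.

4668517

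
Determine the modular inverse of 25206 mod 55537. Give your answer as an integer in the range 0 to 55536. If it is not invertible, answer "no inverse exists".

14315

Extended Euclidean algorithm:
55537 = 2×25206 + 5125
25206 = 4×5125 + 4706
5125 = 1×4706 + 419
4706 = 11×419 + 97
419 = 4×97 + 31
97 = 3×31 + 4
31 = 7×4 + 3
4 = 1×3 + 1
3 = 3×1 + 0
Since gcd(25206, 55537) = 1, back-substitute to write 1 as a combination:
1 = 4 − 3
1 = −31 + 8·4
1 = 8·97 − 25·31
1 = −25·419 + 108·97
1 = 108·4706 − 1213·419
1 = −1213·5125 + 1321·4706
1 = 1321·25206 − 6497·5125
1 = −6497·55537 + 14315·25206
So 25206·14315 ≡ 1 (mod 55537).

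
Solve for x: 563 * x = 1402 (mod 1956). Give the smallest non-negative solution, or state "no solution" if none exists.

878

First find gcd(563, 1956):
1956 = 3·563 + 267
563 = 2·267 + 29
267 = 9·29 + 6
29 = 4·6 + 5
6 = 1·5 + 1
5 = 5·1 + 0
gcd = 1, so a unique solution mod 1956 exists.
Back-substitute for the Bézout coefficients:
1 = 6 − 5
1 = −29 + 5·6
1 = 5·267 − 46·29
1 = −46·563 + 97·267
1 = 97·1956 − 337·563
So 563·(-337) ≡ 1 (mod 1956), giving 563⁻¹ ≡ 1619.
x ≡ 563⁻¹·1402 ≡ 1619·1402 ≡ 878 (mod 1956).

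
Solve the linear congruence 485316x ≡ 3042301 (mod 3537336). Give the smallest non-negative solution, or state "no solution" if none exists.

gcd(485316, 3537336):
3537336 = 7·485316 + 140124
485316 = 3·140124 + 64944
140124 = 2·64944 + 10236
64944 = 6·10236 + 3528
10236 = 2·3528 + 3180
3528 = 1·3180 + 348
3180 = 9·348 + 48
348 = 7·48 + 12
48 = 4·12 + 0
gcd = 12, but 12 ∤ 3042301, so the congruence has no solution.

no solution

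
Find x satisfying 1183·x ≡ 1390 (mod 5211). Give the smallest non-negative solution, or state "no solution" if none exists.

First find gcd(1183, 5211):
5211 = 4*1183 + 479
1183 = 2*479 + 225
479 = 2*225 + 29
225 = 7*29 + 22
29 = 1*22 + 7
22 = 3*7 + 1
7 = 7*1 + 0
gcd = 1, so a unique solution mod 5211 exists.
Back-substitute for the Bézout coefficients:
1 = 22 − 3·7
1 = −3·29 + 4·22
1 = 4·225 − 31·29
1 = −31·479 + 66·225
1 = 66·1183 − 163·479
1 = −163·5211 + 718·1183
So 1183·(718) ≡ 1 (mod 5211), giving 1183⁻¹ ≡ 718.
x ≡ 1183⁻¹·1390 ≡ 718·1390 ≡ 2719 (mod 5211).

2719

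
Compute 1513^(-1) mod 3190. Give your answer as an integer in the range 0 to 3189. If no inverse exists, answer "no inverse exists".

Apply the Euclidean algorithm to 3190 and 1513:
3190 = 2×1513 + 164
1513 = 9×164 + 37
164 = 4×37 + 16
37 = 2×16 + 5
16 = 3×5 + 1
5 = 5×1 + 0
Since gcd(1513, 3190) = 1, back-substitute to write 1 as a combination:
1 = 16 − 3·5
1 = −3·37 + 7·16
1 = 7·164 − 31·37
1 = −31·1513 + 286·164
1 = 286·3190 − 603·1513
Hence 1513⁻¹ ≡ -603 ≡ 2587 (mod 3190).

2587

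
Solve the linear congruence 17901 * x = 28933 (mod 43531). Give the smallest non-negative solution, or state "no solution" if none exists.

First find gcd(17901, 43531):
43531 = 2×17901 + 7729
17901 = 2×7729 + 2443
7729 = 3×2443 + 400
2443 = 6×400 + 43
400 = 9×43 + 13
43 = 3×13 + 4
13 = 3×4 + 1
4 = 4×1 + 0
gcd = 1, so a unique solution mod 43531 exists.
Back-substitute for the Bézout coefficients:
1 = 13 − 3·4
1 = −3·43 + 10·13
1 = 10·400 − 93·43
1 = −93·2443 + 568·400
1 = 568·7729 − 1797·2443
1 = −1797·17901 + 4162·7729
1 = 4162·43531 − 10121·17901
So 17901·(-10121) ≡ 1 (mod 43531), giving 17901⁻¹ ≡ 33410.
x ≡ 17901⁻¹·28933 ≡ 33410·28933 ≡ 2144 (mod 43531).

2144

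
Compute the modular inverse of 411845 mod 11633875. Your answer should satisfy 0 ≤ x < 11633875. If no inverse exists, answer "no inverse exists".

Compute gcd(411845, 11633875):
11633875 = 28·411845 + 102215
411845 = 4·102215 + 2985
102215 = 34·2985 + 725
2985 = 4·725 + 85
725 = 8·85 + 45
85 = 1·45 + 40
45 = 1·40 + 5
40 = 8·5 + 0
gcd(411845, 11633875) = 5 ≠ 1, so 411845 has no multiplicative inverse modulo 11633875.

no inverse exists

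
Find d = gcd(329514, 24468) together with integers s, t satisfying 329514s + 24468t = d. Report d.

6

Repeated division:
329514 = 13×24468 + 11430
24468 = 2×11430 + 1608
11430 = 7×1608 + 174
1608 = 9×174 + 42
174 = 4×42 + 6
42 = 7×6 + 0
gcd(329514, 24468) = 6.
Express as a combination:
6 = 174 − 4·42
6 = −4·1608 + 37·174
6 = 37·11430 − 263·1608
6 = −263·24468 + 563·11430
6 = 563·329514 − 7582·24468
So 6 = (563)·329514 + (-7582)·24468.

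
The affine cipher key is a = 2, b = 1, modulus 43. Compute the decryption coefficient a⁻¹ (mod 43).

22

Extended Euclidean algorithm:
43 = 21×2 + 1
2 = 2×1 + 0
gcd = 1, so the inverse exists. Back-substitute:
1 = 43 − 21·2
Hence 2⁻¹ ≡ -21 ≡ 22 (mod 43).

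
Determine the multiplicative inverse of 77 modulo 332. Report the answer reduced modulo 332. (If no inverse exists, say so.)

gcd(332, 77) by repeated division:
332 = 4×77 + 24
77 = 3×24 + 5
24 = 4×5 + 4
5 = 1×4 + 1
4 = 4×1 + 0
Since gcd(77, 332) = 1, back-substitute to write 1 as a combination:
1 = 5 − 4
1 = −24 + 5·5
1 = 5·77 − 16·24
1 = −16·332 + 69·77
So 77·69 ≡ 1 (mod 332).

69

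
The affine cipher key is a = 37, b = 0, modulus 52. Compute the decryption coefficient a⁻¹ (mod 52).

Apply the Euclidean algorithm to 52 and 37:
52 = 1·37 + 15
37 = 2·15 + 7
15 = 2·7 + 1
7 = 7·1 + 0
gcd = 1, so the inverse exists. Back-substitute:
1 = 15 − 2·7
1 = −2·37 + 5·15
1 = 5·52 − 7·37
Thus 37·(-7) ≡ 1 (mod 52); reducing, -7 mod 52 = 45.

45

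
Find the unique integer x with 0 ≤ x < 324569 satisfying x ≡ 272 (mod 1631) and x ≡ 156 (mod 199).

Write x = 272 + 1631·k. Then 1631·k ≡ 156 − 272 ≡ 83 (mod 199).
Need 1631⁻¹ mod 199. Extended Euclid on (199, 39):
199 = 5×39 + 4
39 = 9×4 + 3
4 = 1×3 + 1
3 = 3×1 + 0
Back-substitute:
1 = 4 − 3
1 = −39 + 10·4
1 = 10·199 − 51·39
1631⁻¹ ≡ 148 (mod 199), so k ≡ 148·83 ≡ 145 (mod 199).
x = 272 + 1631·145 = 236767.

236767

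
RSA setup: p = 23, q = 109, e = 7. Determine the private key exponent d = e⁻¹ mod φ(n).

φ(n) = (p−1)(q−1) = 22·108 = 2376.
Need d with 7·d ≡ 1 (mod 2376). Apply the extended Euclidean algorithm:
2376 = 339·7 + 3
7 = 2·3 + 1
3 = 3·1 + 0
Back-substitute:
1 = 7 − 2·3
1 = −2·2376 + 679·7
So 7·679 ≡ 1 (mod 2376), hence d = 679.

679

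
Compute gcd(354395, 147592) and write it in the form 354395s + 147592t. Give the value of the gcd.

Euclidean algorithm:
354395 = 2×147592 + 59211
147592 = 2×59211 + 29170
59211 = 2×29170 + 871
29170 = 33×871 + 427
871 = 2×427 + 17
427 = 25×17 + 2
17 = 8×2 + 1
2 = 2×1 + 0
gcd(354395, 147592) = 1.
Back-substituting:
1 = 17 − 8·2
1 = −8·427 + 201·17
1 = 201·871 − 410·427
1 = −410·29170 + 13731·871
1 = 13731·59211 − 27872·29170
1 = −27872·147592 + 69475·59211
1 = 69475·354395 − 166822·147592
So 1 = (69475)·354395 + (-166822)·147592.

1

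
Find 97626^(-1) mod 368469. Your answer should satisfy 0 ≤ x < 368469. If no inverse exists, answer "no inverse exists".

Euclidean algorithm on 368469, 97626:
368469 = 3×97626 + 75591
97626 = 1×75591 + 22035
75591 = 3×22035 + 9486
22035 = 2×9486 + 3063
9486 = 3×3063 + 297
3063 = 10×297 + 93
297 = 3×93 + 18
93 = 5×18 + 3
18 = 6×3 + 0
gcd(97626, 368469) = 3 ≠ 1, so 97626 has no multiplicative inverse modulo 368469.

no inverse exists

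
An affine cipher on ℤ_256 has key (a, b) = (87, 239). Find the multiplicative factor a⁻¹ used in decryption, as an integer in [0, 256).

Run Euclid on (256, 87):
256 = 2·87 + 82
87 = 1·82 + 5
82 = 16·5 + 2
5 = 2·2 + 1
2 = 2·1 + 0
The gcd is 1. Working backward:
1 = 5 − 2·2
1 = −2·82 + 33·5
1 = 33·87 − 35·82
1 = −35·256 + 103·87
So 87·103 ≡ 1 (mod 256).

103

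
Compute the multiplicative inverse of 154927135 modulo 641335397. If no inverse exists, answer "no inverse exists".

210978915

Run Euclid on (641335397, 154927135):
641335397 = 4·154927135 + 21626857
154927135 = 7·21626857 + 3539136
21626857 = 6·3539136 + 392041
3539136 = 9·392041 + 10767
392041 = 36·10767 + 4429
10767 = 2·4429 + 1909
4429 = 2·1909 + 611
1909 = 3·611 + 76
611 = 8·76 + 3
76 = 25·3 + 1
3 = 3·1 + 0
gcd = 1, so the inverse exists. Back-substitute:
1 = 76 − 25·3
1 = −25·611 + 201·76
1 = 201·1909 − 628·611
1 = −628·4429 + 1457·1909
1 = 1457·10767 − 3542·4429
1 = −3542·392041 + 128969·10767
1 = 128969·3539136 − 1164263·392041
1 = −1164263·21626857 + 7114547·3539136
1 = 7114547·154927135 − 50966092·21626857
1 = −50966092·641335397 + 210978915·154927135
So 154927135·210978915 ≡ 1 (mod 641335397).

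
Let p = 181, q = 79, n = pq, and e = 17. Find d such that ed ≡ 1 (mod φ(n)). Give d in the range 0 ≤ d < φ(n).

φ(n) = (p−1)(q−1) = 180·78 = 14040.
Need d with 17·d ≡ 1 (mod 14040). Apply the extended Euclidean algorithm:
14040 = 825*17 + 15
17 = 1*15 + 2
15 = 7*2 + 1
2 = 2*1 + 0
Back-substitute:
1 = 15 − 7·2
1 = −7·17 + 8·15
1 = 8·14040 − 6607·17
So 17·(-6607) ≡ 1 (mod 14040), hence d ≡ -6607 ≡ 7433 (mod 14040).

7433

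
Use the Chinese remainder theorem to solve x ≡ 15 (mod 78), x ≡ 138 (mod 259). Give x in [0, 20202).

Write x = 15 + 78·k. Then 78·k ≡ 138 − 15 ≡ 123 (mod 259).
Need 78⁻¹ mod 259. Extended Euclid on (259, 78):
259 = 3×78 + 25
78 = 3×25 + 3
25 = 8×3 + 1
3 = 3×1 + 0
Back-substitute:
1 = 25 − 8·3
1 = −8·78 + 25·25
1 = 25·259 − 83·78
78⁻¹ ≡ 176 (mod 259), so k ≡ 176·123 ≡ 151 (mod 259).
x = 15 + 78·151 = 11793.

11793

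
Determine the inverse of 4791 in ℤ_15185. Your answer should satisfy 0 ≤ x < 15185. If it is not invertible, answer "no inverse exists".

Apply the Euclidean algorithm to 15185 and 4791:
15185 = 3×4791 + 812
4791 = 5×812 + 731
812 = 1×731 + 81
731 = 9×81 + 2
81 = 40×2 + 1
2 = 2×1 + 0
The gcd is 1. Working backward:
1 = 81 − 40·2
1 = −40·731 + 361·81
1 = 361·812 − 401·731
1 = −401·4791 + 2366·812
1 = 2366·15185 − 7499·4791
So 4791·(-7499) ≡ 1 (mod 15185), and -7499 ≡ 7686 (mod 15185).

7686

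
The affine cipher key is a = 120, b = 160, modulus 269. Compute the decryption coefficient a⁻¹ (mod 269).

204

Apply the Euclidean algorithm to 269 and 120:
269 = 2*120 + 29
120 = 4*29 + 4
29 = 7*4 + 1
4 = 4*1 + 0
gcd = 1, so the inverse exists. Back-substitute:
1 = 29 − 7·4
1 = −7·120 + 29·29
1 = 29·269 − 65·120
Hence 120⁻¹ ≡ -65 ≡ 204 (mod 269).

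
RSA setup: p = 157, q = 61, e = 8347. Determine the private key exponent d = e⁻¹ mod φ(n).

6163

φ(n) = (p−1)(q−1) = 156·60 = 9360.
Need d with 8347·d ≡ 1 (mod 9360). Apply the extended Euclidean algorithm:
9360 = 1×8347 + 1013
8347 = 8×1013 + 243
1013 = 4×243 + 41
243 = 5×41 + 38
41 = 1×38 + 3
38 = 12×3 + 2
3 = 1×2 + 1
2 = 2×1 + 0
Back-substitute:
1 = 3 − 2
1 = −38 + 13·3
1 = 13·41 − 14·38
1 = −14·243 + 83·41
1 = 83·1013 − 346·243
1 = −346·8347 + 2851·1013
1 = 2851·9360 − 3197·8347
So 8347·(-3197) ≡ 1 (mod 9360), hence d ≡ -3197 ≡ 6163 (mod 9360).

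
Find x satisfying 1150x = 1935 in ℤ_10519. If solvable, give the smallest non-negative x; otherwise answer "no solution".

First find gcd(1150, 10519):
10519 = 9*1150 + 169
1150 = 6*169 + 136
169 = 1*136 + 33
136 = 4*33 + 4
33 = 8*4 + 1
4 = 4*1 + 0
gcd = 1, so a unique solution mod 10519 exists.
Back-substitute for the Bézout coefficients:
1 = 33 − 8·4
1 = −8·136 + 33·33
1 = 33·169 − 41·136
1 = −41·1150 + 279·169
1 = 279·10519 − 2552·1150
So 1150·(-2552) ≡ 1 (mod 10519), giving 1150⁻¹ ≡ 7967.
x ≡ 1150⁻¹·1935 ≡ 7967·1935 ≡ 5810 (mod 10519).

5810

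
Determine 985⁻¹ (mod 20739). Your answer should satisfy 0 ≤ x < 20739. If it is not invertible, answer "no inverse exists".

Run Euclid on (20739, 985):
20739 = 21×985 + 54
985 = 18×54 + 13
54 = 4×13 + 2
13 = 6×2 + 1
2 = 2×1 + 0
The gcd is 1. Working backward:
1 = 13 − 6·2
1 = −6·54 + 25·13
1 = 25·985 − 456·54
1 = −456·20739 + 9601·985
So 985·9601 ≡ 1 (mod 20739).

9601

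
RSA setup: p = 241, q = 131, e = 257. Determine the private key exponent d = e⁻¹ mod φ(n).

φ(n) = (p−1)(q−1) = 240·130 = 31200.
Need d with 257·d ≡ 1 (mod 31200). Apply the extended Euclidean algorithm:
31200 = 121·257 + 103
257 = 2·103 + 51
103 = 2·51 + 1
51 = 51·1 + 0
Back-substitute:
1 = 103 − 2·51
1 = −2·257 + 5·103
1 = 5·31200 − 607·257
So 257·(-607) ≡ 1 (mod 31200), hence d ≡ -607 ≡ 30593 (mod 31200).

30593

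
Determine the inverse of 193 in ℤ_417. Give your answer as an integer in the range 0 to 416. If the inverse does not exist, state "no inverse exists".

121

Run Euclid on (417, 193):
417 = 2·193 + 31
193 = 6·31 + 7
31 = 4·7 + 3
7 = 2·3 + 1
3 = 3·1 + 0
gcd = 1, so the inverse exists. Back-substitute:
1 = 7 − 2·3
1 = −2·31 + 9·7
1 = 9·193 − 56·31
1 = −56·417 + 121·193
So 193·121 ≡ 1 (mod 417).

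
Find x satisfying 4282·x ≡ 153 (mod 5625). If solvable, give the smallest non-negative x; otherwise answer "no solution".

3204

First find gcd(4282, 5625):
5625 = 1·4282 + 1343
4282 = 3·1343 + 253
1343 = 5·253 + 78
253 = 3·78 + 19
78 = 4·19 + 2
19 = 9·2 + 1
2 = 2·1 + 0
gcd = 1, so a unique solution mod 5625 exists.
Back-substitute for the Bézout coefficients:
1 = 19 − 9·2
1 = −9·78 + 37·19
1 = 37·253 − 120·78
1 = −120·1343 + 637·253
1 = 637·4282 − 2031·1343
1 = −2031·5625 + 2668·4282
So 4282·(2668) ≡ 1 (mod 5625), giving 4282⁻¹ ≡ 2668.
x ≡ 4282⁻¹·153 ≡ 2668·153 ≡ 3204 (mod 5625).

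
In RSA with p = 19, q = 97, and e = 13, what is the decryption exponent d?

φ(n) = (p−1)(q−1) = 18·96 = 1728.
Need d with 13·d ≡ 1 (mod 1728). Apply the extended Euclidean algorithm:
1728 = 132*13 + 12
13 = 1*12 + 1
12 = 12*1 + 0
Back-substitute:
1 = 13 − 12
1 = −1728 + 133·13
So 13·133 ≡ 1 (mod 1728), hence d = 133.

133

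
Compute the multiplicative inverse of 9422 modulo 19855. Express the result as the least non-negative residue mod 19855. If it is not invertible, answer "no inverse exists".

13708

Extended Euclidean algorithm:
19855 = 2·9422 + 1011
9422 = 9·1011 + 323
1011 = 3·323 + 42
323 = 7·42 + 29
42 = 1·29 + 13
29 = 2·13 + 3
13 = 4·3 + 1
3 = 3·1 + 0
The gcd is 1. Working backward:
1 = 13 − 4·3
1 = −4·29 + 9·13
1 = 9·42 − 13·29
1 = −13·323 + 100·42
1 = 100·1011 − 313·323
1 = −313·9422 + 2917·1011
1 = 2917·19855 − 6147·9422
So 9422·(-6147) ≡ 1 (mod 19855), and -6147 ≡ 13708 (mod 19855).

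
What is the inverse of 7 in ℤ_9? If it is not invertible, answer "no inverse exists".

Run Euclid on (9, 7):
9 = 1×7 + 2
7 = 3×2 + 1
2 = 2×1 + 0
gcd = 1, so the inverse exists. Back-substitute:
1 = 7 − 3·2
1 = −3·9 + 4·7
So 7·4 ≡ 1 (mod 9).

4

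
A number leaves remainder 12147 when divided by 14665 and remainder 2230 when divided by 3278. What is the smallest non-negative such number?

Write x = 12147 + 14665·k. Then 14665·k ≡ 2230 − 12147 ≡ 3195 (mod 3278).
Need 14665⁻¹ mod 3278. Extended Euclid on (3278, 1553):
3278 = 2*1553 + 172
1553 = 9*172 + 5
172 = 34*5 + 2
5 = 2*2 + 1
2 = 2*1 + 0
Back-substitute:
1 = 5 − 2·2
1 = −2·172 + 69·5
1 = 69·1553 − 623·172
1 = −623·3278 + 1315·1553
14665⁻¹ ≡ 1315 (mod 3278), so k ≡ 1315·3195 ≡ 2307 (mod 3278).
x = 12147 + 14665·2307 = 33844302.

33844302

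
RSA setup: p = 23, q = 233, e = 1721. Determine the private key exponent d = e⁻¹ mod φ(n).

φ(n) = (p−1)(q−1) = 22·232 = 5104.
Need d with 1721·d ≡ 1 (mod 5104). Apply the extended Euclidean algorithm:
5104 = 2*1721 + 1662
1721 = 1*1662 + 59
1662 = 28*59 + 10
59 = 5*10 + 9
10 = 1*9 + 1
9 = 9*1 + 0
Back-substitute:
1 = 10 − 9
1 = −59 + 6·10
1 = 6·1662 − 169·59
1 = −169·1721 + 175·1662
1 = 175·5104 − 519·1721
So 1721·(-519) ≡ 1 (mod 5104), hence d ≡ -519 ≡ 4585 (mod 5104).

4585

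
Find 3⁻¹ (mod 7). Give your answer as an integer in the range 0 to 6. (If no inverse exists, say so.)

Extended Euclidean algorithm:
7 = 2×3 + 1
3 = 3×1 + 0
Since gcd(3, 7) = 1, back-substitute to write 1 as a combination:
1 = 7 − 2·3
So 3·(-2) ≡ 1 (mod 7), and -2 ≡ 5 (mod 7).

5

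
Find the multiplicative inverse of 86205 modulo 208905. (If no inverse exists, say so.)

Euclidean algorithm on 208905, 86205:
208905 = 2×86205 + 36495
86205 = 2×36495 + 13215
36495 = 2×13215 + 10065
13215 = 1×10065 + 3150
10065 = 3×3150 + 615
3150 = 5×615 + 75
615 = 8×75 + 15
75 = 5×15 + 0
Since gcd = 15 > 1, 86205 is not a unit mod 208905.

no inverse exists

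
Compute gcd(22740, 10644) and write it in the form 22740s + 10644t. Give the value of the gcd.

Euclidean algorithm:
22740 = 2×10644 + 1452
10644 = 7×1452 + 480
1452 = 3×480 + 12
480 = 40×12 + 0
gcd(22740, 10644) = 12.
Express as a combination:
12 = 1452 − 3·480
12 = −3·10644 + 22·1452
12 = 22·22740 − 47·10644
So 12 = (22)·22740 + (-47)·10644.

12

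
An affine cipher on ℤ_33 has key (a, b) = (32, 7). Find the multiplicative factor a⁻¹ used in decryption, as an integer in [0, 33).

gcd(33, 32) by repeated division:
33 = 1*32 + 1
32 = 32*1 + 0
Since gcd(32, 33) = 1, back-substitute to write 1 as a combination:
1 = 33 − 32
So 32·(-1) ≡ 1 (mod 33), and -1 ≡ 32 (mod 33).

32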